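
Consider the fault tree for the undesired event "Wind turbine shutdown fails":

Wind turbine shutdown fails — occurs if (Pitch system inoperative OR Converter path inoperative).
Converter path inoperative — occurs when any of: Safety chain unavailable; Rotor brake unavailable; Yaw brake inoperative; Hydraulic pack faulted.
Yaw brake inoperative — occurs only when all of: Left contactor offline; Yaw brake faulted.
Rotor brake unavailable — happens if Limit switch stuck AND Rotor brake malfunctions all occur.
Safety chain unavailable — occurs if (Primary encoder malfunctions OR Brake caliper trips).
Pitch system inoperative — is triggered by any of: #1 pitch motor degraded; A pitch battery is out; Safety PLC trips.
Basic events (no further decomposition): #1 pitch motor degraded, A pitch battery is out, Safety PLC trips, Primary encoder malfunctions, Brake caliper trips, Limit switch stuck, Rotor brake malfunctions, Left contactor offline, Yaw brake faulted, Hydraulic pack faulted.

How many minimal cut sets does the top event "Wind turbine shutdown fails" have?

8

Pitch system inoperative [OR]: union of children's cut sets → 3 cut set(s).
Safety chain unavailable [OR]: union of children's cut sets → 2 cut set(s).
Rotor brake unavailable [AND]: one cut set from each child combined → 1 × 1 = 1 cut set(s).
Yaw brake inoperative [AND]: one cut set from each child combined → 1 × 1 = 1 cut set(s).
Converter path inoperative [OR]: union of children's cut sets → 5 cut set(s).
Wind turbine shutdown fails [OR]: union of children's cut sets → 8 cut set(s).
Minimal cut sets: {#1 pitch motor degraded}; {A pitch battery is out}; {Safety PLC trips}; {Primary encoder malfunctions}; {Brake caliper trips}; {Limit switch stuck, Rotor brake malfunctions}; {Left contactor offline, Yaw brake faulted}; {Hydraulic pack faulted}.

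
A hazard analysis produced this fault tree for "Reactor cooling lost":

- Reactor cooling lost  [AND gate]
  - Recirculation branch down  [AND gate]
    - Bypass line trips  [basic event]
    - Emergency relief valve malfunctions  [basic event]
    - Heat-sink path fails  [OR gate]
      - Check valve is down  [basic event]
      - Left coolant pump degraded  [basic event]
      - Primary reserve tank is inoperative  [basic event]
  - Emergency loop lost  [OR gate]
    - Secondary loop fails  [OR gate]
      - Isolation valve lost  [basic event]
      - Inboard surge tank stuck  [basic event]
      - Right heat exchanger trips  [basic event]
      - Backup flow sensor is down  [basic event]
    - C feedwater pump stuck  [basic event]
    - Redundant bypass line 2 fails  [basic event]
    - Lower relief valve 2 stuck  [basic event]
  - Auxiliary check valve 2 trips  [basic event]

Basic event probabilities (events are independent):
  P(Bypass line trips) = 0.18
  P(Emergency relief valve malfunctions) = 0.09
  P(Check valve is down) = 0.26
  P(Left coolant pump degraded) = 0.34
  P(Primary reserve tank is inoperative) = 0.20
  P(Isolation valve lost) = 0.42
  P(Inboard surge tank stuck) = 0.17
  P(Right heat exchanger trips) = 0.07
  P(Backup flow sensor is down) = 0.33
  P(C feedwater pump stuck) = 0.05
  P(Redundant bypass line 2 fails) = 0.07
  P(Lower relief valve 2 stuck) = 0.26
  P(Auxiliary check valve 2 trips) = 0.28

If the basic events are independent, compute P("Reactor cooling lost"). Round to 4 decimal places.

0.0022

P(Heat-sink path fails) [OR] = 1 − (1−0.26) × (1−0.34) × (1−0.20) = 0.609280
P(Recirculation branch down) [AND] = 0.18 × 0.09 × 0.609280 = 0.009870
P(Secondary loop fails) [OR] = 1 − (1−0.42) × (1−0.17) × (1−0.07) × (1−0.33) = 0.700040
P(Emergency loop lost) [OR] = 1 − (1−0.700040) × (1−0.05) × (1−0.07) × (1−0.26) = 0.803889
P(Reactor cooling lost) [AND] = 0.009870 × 0.803889 × 0.28 = 0.002222
Rounded to 4 decimal places: P(Reactor cooling lost) ≈ 0.0022.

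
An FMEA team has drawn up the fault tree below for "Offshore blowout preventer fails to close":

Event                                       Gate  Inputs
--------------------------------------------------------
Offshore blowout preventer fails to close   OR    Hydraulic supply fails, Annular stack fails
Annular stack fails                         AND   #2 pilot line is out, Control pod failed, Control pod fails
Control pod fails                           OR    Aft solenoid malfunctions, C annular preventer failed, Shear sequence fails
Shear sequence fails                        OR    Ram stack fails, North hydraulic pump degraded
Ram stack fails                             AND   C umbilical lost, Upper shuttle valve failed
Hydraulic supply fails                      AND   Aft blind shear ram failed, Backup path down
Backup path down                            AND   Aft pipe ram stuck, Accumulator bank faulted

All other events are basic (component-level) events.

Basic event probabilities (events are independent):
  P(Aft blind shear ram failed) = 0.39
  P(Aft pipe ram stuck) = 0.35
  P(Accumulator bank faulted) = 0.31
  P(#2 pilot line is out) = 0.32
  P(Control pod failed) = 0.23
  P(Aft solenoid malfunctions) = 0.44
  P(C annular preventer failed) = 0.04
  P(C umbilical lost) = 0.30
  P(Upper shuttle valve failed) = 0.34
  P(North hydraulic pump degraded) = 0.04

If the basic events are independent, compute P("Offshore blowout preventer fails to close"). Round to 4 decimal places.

0.0801

P(Backup path down) [AND] = 0.35 × 0.31 = 0.108500
P(Hydraulic supply fails) [AND] = 0.39 × 0.108500 = 0.042315
P(Ram stack fails) [AND] = 0.30 × 0.34 = 0.102000
P(Shear sequence fails) [OR] = 1 − (1−0.102000) × (1−0.04) = 0.137920
P(Control pod fails) [OR] = 1 − (1−0.44) × (1−0.04) × (1−0.137920) = 0.536546
P(Annular stack fails) [AND] = 0.32 × 0.23 × 0.536546 = 0.039490
P(Offshore blowout preventer fails to close) [OR] = 1 − (1−0.042315) × (1−0.039490) = 0.080134
Rounded to 4 decimal places: P(Offshore blowout preventer fails to close) ≈ 0.0801.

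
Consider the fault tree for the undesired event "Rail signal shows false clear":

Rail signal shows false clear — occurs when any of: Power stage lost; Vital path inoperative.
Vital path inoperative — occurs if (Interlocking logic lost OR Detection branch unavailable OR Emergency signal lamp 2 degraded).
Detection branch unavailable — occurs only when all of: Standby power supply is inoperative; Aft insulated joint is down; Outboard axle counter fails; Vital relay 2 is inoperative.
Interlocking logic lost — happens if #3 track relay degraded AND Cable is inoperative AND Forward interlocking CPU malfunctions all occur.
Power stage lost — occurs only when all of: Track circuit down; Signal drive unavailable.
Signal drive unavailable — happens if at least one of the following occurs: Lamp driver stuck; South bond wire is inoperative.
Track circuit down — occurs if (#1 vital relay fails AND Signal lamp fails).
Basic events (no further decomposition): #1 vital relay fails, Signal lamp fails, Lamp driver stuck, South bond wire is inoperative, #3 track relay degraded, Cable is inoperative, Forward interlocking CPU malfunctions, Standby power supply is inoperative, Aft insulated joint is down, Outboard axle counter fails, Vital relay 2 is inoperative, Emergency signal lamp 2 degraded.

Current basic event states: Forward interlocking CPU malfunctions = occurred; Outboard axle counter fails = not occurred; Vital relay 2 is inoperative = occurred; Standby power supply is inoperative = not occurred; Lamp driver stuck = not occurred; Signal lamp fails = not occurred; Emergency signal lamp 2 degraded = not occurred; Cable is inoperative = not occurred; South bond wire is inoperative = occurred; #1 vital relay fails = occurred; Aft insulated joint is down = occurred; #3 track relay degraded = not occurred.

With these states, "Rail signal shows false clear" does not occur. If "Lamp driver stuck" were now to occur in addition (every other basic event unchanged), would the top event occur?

Counterfactual: set "Lamp driver stuck" to occurred.
Track circuit down [AND]: #1 vital relay fails=occurs, Signal lamp fails=not → not all inputs occur → does not occur.
Signal drive unavailable [OR]: Lamp driver stuck=occurs, South bond wire is inoperative=occurs → at least one input occurs → occurs.
Power stage lost [AND]: Track circuit down=not, Signal drive unavailable=occurs → not all inputs occur → does not occur.
Interlocking logic lost [AND]: #3 track relay degraded=not, Cable is inoperative=not, Forward interlocking CPU malfunctions=occurs → not all inputs occur → does not occur.
Detection branch unavailable [AND]: Standby power supply is inoperative=not, Aft insulated joint is down=occurs, Outboard axle counter fails=not, Vital relay 2 is inoperative=occurs → not all inputs occur → does not occur.
Vital path inoperative [OR]: Interlocking logic lost=not, Detection branch unavailable=not, Emergency signal lamp 2 degraded=not → no input occurs → does not occur.
Rail signal shows false clear [OR]: Power stage lost=not, Vital path inoperative=not → no input occurs → does not occur.

No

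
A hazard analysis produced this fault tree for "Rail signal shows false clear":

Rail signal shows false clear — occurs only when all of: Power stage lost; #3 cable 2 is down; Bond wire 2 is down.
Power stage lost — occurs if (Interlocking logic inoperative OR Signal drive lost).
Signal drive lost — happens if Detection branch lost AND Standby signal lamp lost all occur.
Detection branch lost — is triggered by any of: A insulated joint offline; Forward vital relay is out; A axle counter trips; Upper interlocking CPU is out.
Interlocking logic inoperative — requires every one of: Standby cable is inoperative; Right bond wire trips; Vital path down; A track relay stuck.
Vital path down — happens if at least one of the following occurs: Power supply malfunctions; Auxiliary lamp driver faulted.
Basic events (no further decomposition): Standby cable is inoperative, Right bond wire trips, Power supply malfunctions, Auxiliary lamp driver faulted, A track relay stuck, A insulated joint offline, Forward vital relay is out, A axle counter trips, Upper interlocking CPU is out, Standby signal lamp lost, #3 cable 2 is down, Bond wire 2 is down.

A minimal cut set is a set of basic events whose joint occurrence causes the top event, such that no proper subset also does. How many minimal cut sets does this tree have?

6

Vital path down [OR]: union of children's cut sets → 2 cut set(s).
Interlocking logic inoperative [AND]: one cut set from each child combined → 1 × 1 × 2 × 1 = 2 cut set(s).
Detection branch lost [OR]: union of children's cut sets → 4 cut set(s).
Signal drive lost [AND]: one cut set from each child combined → 4 × 1 = 4 cut set(s).
Power stage lost [OR]: union of children's cut sets → 6 cut set(s).
Rail signal shows false clear [AND]: one cut set from each child combined → 6 × 1 × 1 = 6 cut set(s).
Minimal cut sets: {#3 cable 2 is down, A track relay stuck, Bond wire 2 is down, Power supply malfunctions, Right bond wire trips, Standby cable is inoperative}; {#3 cable 2 is down, A track relay stuck, Auxiliary lamp driver faulted, Bond wire 2 is down, Right bond wire trips, Standby cable is inoperative}; {#3 cable 2 is down, A insulated joint offline, Bond wire 2 is down, Standby signal lamp lost}; {#3 cable 2 is down, Bond wire 2 is down, Forward vital relay is out, Standby signal lamp lost}; {#3 cable 2 is down, A axle counter trips, Bond wire 2 is down, Standby signal lamp lost}; {#3 cable 2 is down, Bond wire 2 is down, Standby signal lamp lost, Upper interlocking CPU is out}.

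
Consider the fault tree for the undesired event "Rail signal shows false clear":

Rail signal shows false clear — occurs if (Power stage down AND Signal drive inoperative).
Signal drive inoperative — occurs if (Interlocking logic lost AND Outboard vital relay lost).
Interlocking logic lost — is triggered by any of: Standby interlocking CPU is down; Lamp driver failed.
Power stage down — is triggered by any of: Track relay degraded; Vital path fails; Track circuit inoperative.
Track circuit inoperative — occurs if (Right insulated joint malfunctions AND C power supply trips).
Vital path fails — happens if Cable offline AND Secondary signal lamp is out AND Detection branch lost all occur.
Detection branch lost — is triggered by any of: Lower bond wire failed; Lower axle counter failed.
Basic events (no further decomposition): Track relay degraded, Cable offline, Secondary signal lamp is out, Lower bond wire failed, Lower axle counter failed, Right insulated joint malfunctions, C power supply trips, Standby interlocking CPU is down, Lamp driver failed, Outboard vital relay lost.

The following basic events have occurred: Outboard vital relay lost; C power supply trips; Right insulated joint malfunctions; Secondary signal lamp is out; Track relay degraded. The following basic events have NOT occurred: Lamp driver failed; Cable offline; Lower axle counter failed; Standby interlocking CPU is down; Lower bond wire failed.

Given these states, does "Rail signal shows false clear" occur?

Detection branch lost [OR]: Lower bond wire failed=not, Lower axle counter failed=not → no input occurs → does not occur.
Vital path fails [AND]: Cable offline=not, Secondary signal lamp is out=occurs, Detection branch lost=not → not all inputs occur → does not occur.
Track circuit inoperative [AND]: Right insulated joint malfunctions=occurs, C power supply trips=occurs → all inputs occur → occurs.
Power stage down [OR]: Track relay degraded=occurs, Vital path fails=not, Track circuit inoperative=occurs → at least one input occurs → occurs.
Interlocking logic lost [OR]: Standby interlocking CPU is down=not, Lamp driver failed=not → no input occurs → does not occur.
Signal drive inoperative [AND]: Interlocking logic lost=not, Outboard vital relay lost=occurs → not all inputs occur → does not occur.
Rail signal shows false clear [AND]: Power stage down=occurs, Signal drive inoperative=not → not all inputs occur → does not occur.

No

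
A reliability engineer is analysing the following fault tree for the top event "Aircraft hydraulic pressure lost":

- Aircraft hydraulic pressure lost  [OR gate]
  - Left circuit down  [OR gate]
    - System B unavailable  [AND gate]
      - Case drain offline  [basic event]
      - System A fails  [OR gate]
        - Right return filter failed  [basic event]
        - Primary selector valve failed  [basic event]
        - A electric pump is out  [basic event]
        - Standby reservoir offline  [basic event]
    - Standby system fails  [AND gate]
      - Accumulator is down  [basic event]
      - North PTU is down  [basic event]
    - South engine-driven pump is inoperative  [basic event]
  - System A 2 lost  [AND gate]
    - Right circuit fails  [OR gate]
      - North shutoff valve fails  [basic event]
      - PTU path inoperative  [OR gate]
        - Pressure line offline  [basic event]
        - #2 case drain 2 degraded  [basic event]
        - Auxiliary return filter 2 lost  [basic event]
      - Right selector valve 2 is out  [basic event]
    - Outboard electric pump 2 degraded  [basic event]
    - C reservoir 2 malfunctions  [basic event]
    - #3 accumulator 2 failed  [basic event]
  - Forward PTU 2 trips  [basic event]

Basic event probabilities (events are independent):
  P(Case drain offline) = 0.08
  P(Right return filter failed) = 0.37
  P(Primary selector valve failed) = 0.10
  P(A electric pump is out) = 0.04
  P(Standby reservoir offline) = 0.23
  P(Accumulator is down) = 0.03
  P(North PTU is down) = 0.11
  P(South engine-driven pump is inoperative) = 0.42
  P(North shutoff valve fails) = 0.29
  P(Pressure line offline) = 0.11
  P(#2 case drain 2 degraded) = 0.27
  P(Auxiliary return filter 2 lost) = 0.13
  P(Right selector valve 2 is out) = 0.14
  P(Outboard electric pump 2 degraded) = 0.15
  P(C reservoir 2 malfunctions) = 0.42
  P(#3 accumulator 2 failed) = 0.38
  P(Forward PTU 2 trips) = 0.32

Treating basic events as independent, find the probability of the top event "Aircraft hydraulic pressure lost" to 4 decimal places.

P(System A fails) [OR] = 1 − (1−0.37) × (1−0.10) × (1−0.04) × (1−0.23) = 0.580874
P(System B unavailable) [AND] = 0.08 × 0.580874 = 0.046470
P(Standby system fails) [AND] = 0.03 × 0.11 = 0.003300
P(Left circuit down) [OR] = 1 − (1−0.046470) × (1−0.003300) × (1−0.42) = 0.448778
P(PTU path inoperative) [OR] = 1 − (1−0.11) × (1−0.27) × (1−0.13) = 0.434761
P(Right circuit fails) [OR] = 1 − (1−0.29) × (1−0.434761) × (1−0.14) = 0.654865
P(System A 2 lost) [AND] = 0.654865 × 0.15 × 0.42 × 0.38 = 0.015677
P(Aircraft hydraulic pressure lost) [OR] = 1 − (1−0.448778) × (1−0.015677) × (1−0.32) = 0.631045
Rounded to 4 decimal places: P(Aircraft hydraulic pressure lost) ≈ 0.6310.

0.6310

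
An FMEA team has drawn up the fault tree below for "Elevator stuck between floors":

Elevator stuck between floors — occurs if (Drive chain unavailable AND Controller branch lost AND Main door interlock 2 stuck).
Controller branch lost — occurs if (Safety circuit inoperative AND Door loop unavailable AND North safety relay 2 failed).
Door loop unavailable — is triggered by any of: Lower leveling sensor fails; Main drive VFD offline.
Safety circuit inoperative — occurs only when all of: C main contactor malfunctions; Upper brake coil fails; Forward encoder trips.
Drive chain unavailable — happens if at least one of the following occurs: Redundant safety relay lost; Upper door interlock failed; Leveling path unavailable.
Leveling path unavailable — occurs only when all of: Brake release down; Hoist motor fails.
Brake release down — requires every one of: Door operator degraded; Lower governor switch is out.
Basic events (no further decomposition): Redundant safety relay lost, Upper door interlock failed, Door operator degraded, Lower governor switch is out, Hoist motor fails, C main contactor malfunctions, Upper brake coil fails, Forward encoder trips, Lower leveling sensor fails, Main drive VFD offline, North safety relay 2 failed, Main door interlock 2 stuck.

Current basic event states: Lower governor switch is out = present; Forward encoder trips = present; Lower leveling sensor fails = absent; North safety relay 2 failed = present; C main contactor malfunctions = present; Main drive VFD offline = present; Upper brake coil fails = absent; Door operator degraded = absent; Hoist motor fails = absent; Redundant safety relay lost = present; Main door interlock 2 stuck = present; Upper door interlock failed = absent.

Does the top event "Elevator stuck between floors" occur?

No

Brake release down [AND]: Door operator degraded=not, Lower governor switch is out=occurs → not all inputs occur → does not occur.
Leveling path unavailable [AND]: Brake release down=not, Hoist motor fails=not → not all inputs occur → does not occur.
Drive chain unavailable [OR]: Redundant safety relay lost=occurs, Upper door interlock failed=not, Leveling path unavailable=not → at least one input occurs → occurs.
Safety circuit inoperative [AND]: C main contactor malfunctions=occurs, Upper brake coil fails=not, Forward encoder trips=occurs → not all inputs occur → does not occur.
Door loop unavailable [OR]: Lower leveling sensor fails=not, Main drive VFD offline=occurs → at least one input occurs → occurs.
Controller branch lost [AND]: Safety circuit inoperative=not, Door loop unavailable=occurs, North safety relay 2 failed=occurs → not all inputs occur → does not occur.
Elevator stuck between floors [AND]: Drive chain unavailable=occurs, Controller branch lost=not, Main door interlock 2 stuck=occurs → not all inputs occur → does not occur.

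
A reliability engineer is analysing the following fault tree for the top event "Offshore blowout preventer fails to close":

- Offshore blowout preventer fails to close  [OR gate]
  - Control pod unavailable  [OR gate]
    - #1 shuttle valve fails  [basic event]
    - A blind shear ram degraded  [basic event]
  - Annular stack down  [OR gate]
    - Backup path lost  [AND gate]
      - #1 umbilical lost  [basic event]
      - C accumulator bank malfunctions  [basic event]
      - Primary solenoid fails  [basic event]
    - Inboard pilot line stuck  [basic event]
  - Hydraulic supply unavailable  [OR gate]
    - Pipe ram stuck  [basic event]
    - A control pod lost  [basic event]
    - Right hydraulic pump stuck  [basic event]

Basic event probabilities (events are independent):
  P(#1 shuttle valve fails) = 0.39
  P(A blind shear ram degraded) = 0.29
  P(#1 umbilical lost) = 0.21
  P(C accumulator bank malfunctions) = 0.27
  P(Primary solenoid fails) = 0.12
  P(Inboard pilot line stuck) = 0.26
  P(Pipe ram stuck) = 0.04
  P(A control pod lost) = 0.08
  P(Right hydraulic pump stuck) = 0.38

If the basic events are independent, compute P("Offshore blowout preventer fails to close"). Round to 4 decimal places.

P(Control pod unavailable) [OR] = 1 − (1−0.39) × (1−0.29) = 0.566900
P(Backup path lost) [AND] = 0.21 × 0.27 × 0.12 = 0.006804
P(Annular stack down) [OR] = 1 − (1−0.006804) × (1−0.26) = 0.265035
P(Hydraulic supply unavailable) [OR] = 1 − (1−0.04) × (1−0.08) × (1−0.38) = 0.452416
P(Offshore blowout preventer fails to close) [OR] = 1 − (1−0.566900) × (1−0.265035) × (1−0.452416) = 0.825697
Rounded to 4 decimal places: P(Offshore blowout preventer fails to close) ≈ 0.8257.

0.8257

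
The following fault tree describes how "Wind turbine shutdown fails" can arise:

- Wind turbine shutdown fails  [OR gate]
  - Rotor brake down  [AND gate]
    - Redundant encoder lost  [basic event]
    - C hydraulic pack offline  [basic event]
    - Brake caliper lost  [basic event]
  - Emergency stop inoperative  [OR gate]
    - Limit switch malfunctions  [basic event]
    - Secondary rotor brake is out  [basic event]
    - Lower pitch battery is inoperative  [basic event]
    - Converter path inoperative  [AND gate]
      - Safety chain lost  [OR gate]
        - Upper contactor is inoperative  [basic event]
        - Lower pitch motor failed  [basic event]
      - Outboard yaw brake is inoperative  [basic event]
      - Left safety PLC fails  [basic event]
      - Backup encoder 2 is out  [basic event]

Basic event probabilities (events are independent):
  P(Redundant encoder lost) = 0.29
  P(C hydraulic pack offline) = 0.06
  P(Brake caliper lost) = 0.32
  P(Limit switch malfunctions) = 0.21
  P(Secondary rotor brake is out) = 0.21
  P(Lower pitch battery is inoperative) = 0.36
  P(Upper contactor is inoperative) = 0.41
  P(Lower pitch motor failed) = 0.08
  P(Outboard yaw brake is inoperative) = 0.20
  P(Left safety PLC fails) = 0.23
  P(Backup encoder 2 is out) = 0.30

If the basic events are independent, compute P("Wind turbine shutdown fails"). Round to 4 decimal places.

0.6053

P(Rotor brake down) [AND] = 0.29 × 0.06 × 0.32 = 0.005568
P(Safety chain lost) [OR] = 1 − (1−0.41) × (1−0.08) = 0.457200
P(Converter path inoperative) [AND] = 0.457200 × 0.20 × 0.23 × 0.30 = 0.006309
P(Emergency stop inoperative) [OR] = 1 − (1−0.21) × (1−0.21) × (1−0.36) × (1−0.006309) = 0.603096
P(Wind turbine shutdown fails) [OR] = 1 − (1−0.005568) × (1−0.603096) = 0.605306
Rounded to 4 decimal places: P(Wind turbine shutdown fails) ≈ 0.6053.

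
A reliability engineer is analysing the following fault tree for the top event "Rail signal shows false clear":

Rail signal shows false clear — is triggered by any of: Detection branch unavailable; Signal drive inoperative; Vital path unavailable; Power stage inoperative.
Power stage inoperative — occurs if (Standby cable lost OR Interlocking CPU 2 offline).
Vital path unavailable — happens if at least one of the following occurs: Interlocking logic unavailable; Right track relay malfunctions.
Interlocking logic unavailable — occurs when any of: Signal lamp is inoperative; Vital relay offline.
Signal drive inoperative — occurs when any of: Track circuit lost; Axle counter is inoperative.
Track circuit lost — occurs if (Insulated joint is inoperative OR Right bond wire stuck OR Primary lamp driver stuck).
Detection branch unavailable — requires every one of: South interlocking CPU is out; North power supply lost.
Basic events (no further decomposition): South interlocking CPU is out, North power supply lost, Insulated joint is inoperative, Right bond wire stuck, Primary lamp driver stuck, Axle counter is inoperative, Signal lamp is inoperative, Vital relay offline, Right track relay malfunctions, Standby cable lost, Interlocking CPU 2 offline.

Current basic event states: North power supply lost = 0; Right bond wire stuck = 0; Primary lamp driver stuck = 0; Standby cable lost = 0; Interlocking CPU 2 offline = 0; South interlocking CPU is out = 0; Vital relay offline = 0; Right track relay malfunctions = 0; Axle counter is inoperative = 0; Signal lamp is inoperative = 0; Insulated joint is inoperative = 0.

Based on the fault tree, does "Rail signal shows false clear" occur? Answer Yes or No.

Detection branch unavailable [AND]: South interlocking CPU is out=not, North power supply lost=not → not all inputs occur → does not occur.
Track circuit lost [OR]: Insulated joint is inoperative=not, Right bond wire stuck=not, Primary lamp driver stuck=not → no input occurs → does not occur.
Signal drive inoperative [OR]: Track circuit lost=not, Axle counter is inoperative=not → no input occurs → does not occur.
Interlocking logic unavailable [OR]: Signal lamp is inoperative=not, Vital relay offline=not → no input occurs → does not occur.
Vital path unavailable [OR]: Interlocking logic unavailable=not, Right track relay malfunctions=not → no input occurs → does not occur.
Power stage inoperative [OR]: Standby cable lost=not, Interlocking CPU 2 offline=not → no input occurs → does not occur.
Rail signal shows false clear [OR]: Detection branch unavailable=not, Signal drive inoperative=not, Vital path unavailable=not, Power stage inoperative=not → no input occurs → does not occur.

No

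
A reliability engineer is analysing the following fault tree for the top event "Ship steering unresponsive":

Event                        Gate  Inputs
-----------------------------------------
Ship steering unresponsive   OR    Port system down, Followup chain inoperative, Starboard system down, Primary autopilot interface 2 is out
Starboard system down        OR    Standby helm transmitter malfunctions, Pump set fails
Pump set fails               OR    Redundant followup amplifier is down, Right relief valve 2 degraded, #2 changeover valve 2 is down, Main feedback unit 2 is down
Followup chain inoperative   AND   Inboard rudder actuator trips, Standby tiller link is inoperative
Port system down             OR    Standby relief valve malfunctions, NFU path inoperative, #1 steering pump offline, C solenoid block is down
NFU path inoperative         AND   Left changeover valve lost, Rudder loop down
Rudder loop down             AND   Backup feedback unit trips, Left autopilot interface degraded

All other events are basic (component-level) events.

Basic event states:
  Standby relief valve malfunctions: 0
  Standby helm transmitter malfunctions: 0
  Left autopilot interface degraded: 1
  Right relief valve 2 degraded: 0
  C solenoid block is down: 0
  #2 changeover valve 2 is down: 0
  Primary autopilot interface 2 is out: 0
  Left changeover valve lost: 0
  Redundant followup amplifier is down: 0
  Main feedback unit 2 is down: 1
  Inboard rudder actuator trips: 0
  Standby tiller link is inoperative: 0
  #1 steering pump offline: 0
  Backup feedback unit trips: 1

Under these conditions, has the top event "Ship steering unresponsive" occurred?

Yes

Rudder loop down [AND]: Backup feedback unit trips=occurs, Left autopilot interface degraded=occurs → all inputs occur → occurs.
NFU path inoperative [AND]: Left changeover valve lost=not, Rudder loop down=occurs → not all inputs occur → does not occur.
Port system down [OR]: Standby relief valve malfunctions=not, NFU path inoperative=not, #1 steering pump offline=not, C solenoid block is down=not → no input occurs → does not occur.
Followup chain inoperative [AND]: Inboard rudder actuator trips=not, Standby tiller link is inoperative=not → not all inputs occur → does not occur.
Pump set fails [OR]: Redundant followup amplifier is down=not, Right relief valve 2 degraded=not, #2 changeover valve 2 is down=not, Main feedback unit 2 is down=occurs → at least one input occurs → occurs.
Starboard system down [OR]: Standby helm transmitter malfunctions=not, Pump set fails=occurs → at least one input occurs → occurs.
Ship steering unresponsive [OR]: Port system down=not, Followup chain inoperative=not, Starboard system down=occurs, Primary autopilot interface 2 is out=not → at least one input occurs → occurs.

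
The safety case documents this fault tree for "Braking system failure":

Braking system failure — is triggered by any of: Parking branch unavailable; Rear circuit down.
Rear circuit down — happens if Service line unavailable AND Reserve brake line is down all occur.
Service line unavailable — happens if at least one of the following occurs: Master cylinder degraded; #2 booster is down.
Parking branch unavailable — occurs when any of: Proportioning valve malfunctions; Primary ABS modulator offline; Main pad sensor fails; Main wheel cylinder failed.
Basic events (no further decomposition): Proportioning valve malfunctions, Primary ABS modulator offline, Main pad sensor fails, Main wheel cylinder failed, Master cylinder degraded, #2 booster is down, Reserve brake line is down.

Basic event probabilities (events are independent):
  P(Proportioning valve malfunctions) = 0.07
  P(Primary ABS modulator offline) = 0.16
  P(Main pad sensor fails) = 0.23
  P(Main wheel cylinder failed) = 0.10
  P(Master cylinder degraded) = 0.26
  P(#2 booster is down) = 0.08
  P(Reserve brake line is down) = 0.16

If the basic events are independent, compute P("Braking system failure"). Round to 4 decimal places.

P(Parking branch unavailable) [OR] = 1 − (1−0.07) × (1−0.16) × (1−0.23) × (1−0.10) = 0.458628
P(Service line unavailable) [OR] = 1 − (1−0.26) × (1−0.08) = 0.319200
P(Rear circuit down) [AND] = 0.319200 × 0.16 = 0.051072
P(Braking system failure) [OR] = 1 − (1−0.458628) × (1−0.051072) = 0.486277
Rounded to 4 decimal places: P(Braking system failure) ≈ 0.4863.

0.4863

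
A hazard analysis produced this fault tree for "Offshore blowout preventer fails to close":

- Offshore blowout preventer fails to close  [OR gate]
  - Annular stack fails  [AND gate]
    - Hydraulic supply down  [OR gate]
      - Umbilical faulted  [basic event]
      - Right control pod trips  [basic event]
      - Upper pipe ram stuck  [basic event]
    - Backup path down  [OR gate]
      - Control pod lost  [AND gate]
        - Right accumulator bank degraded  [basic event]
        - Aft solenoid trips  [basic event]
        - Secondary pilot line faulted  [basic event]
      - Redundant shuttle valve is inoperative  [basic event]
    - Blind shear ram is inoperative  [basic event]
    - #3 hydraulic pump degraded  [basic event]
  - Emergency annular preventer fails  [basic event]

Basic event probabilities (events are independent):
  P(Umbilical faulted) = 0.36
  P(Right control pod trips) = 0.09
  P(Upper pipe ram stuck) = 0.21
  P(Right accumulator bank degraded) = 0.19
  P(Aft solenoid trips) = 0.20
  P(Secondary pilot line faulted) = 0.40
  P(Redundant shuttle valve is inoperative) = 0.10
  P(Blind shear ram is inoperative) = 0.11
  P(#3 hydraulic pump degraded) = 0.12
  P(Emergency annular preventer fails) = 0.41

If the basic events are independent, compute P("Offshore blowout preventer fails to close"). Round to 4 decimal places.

0.4105

P(Hydraulic supply down) [OR] = 1 − (1−0.36) × (1−0.09) × (1−0.21) = 0.539904
P(Control pod lost) [AND] = 0.19 × 0.20 × 0.40 = 0.015200
P(Backup path down) [OR] = 1 − (1−0.015200) × (1−0.10) = 0.113680
P(Annular stack fails) [AND] = 0.539904 × 0.113680 × 0.11 × 0.12 = 0.000810
P(Offshore blowout preventer fails to close) [OR] = 1 − (1−0.000810) × (1−0.41) = 0.410478
Rounded to 4 decimal places: P(Offshore blowout preventer fails to close) ≈ 0.4105.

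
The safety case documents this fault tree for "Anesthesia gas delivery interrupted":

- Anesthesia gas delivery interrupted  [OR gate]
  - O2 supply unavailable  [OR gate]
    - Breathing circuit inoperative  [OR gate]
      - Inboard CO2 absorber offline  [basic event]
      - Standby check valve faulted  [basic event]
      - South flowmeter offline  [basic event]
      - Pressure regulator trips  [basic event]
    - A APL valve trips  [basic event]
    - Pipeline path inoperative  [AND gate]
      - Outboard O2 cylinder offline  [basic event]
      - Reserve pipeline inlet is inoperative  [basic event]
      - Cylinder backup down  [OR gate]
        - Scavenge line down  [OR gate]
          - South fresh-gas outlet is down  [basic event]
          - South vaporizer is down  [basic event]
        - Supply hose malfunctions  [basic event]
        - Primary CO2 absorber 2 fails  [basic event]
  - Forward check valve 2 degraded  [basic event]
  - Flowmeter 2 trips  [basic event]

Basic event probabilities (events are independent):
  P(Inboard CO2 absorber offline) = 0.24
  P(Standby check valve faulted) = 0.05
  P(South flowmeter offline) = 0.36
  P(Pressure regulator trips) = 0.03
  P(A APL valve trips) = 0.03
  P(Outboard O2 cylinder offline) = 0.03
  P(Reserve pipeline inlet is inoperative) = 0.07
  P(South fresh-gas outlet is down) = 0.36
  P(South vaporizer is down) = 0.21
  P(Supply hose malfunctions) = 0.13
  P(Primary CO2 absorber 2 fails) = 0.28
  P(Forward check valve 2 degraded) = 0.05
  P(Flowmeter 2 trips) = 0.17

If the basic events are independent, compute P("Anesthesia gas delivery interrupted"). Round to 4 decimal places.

P(Breathing circuit inoperative) [OR] = 1 − (1−0.24) × (1−0.05) × (1−0.36) × (1−0.03) = 0.551782
P(Scavenge line down) [OR] = 1 − (1−0.36) × (1−0.21) = 0.494400
P(Cylinder backup down) [OR] = 1 − (1−0.494400) × (1−0.13) × (1−0.28) = 0.683292
P(Pipeline path inoperative) [AND] = 0.03 × 0.07 × 0.683292 = 0.001435
P(O2 supply unavailable) [OR] = 1 − (1−0.551782) × (1−0.03) × (1−0.001435) = 0.565852
P(Anesthesia gas delivery interrupted) [OR] = 1 − (1−0.565852) × (1−0.05) × (1−0.17) = 0.657674
Rounded to 4 decimal places: P(Anesthesia gas delivery interrupted) ≈ 0.6577.

0.6577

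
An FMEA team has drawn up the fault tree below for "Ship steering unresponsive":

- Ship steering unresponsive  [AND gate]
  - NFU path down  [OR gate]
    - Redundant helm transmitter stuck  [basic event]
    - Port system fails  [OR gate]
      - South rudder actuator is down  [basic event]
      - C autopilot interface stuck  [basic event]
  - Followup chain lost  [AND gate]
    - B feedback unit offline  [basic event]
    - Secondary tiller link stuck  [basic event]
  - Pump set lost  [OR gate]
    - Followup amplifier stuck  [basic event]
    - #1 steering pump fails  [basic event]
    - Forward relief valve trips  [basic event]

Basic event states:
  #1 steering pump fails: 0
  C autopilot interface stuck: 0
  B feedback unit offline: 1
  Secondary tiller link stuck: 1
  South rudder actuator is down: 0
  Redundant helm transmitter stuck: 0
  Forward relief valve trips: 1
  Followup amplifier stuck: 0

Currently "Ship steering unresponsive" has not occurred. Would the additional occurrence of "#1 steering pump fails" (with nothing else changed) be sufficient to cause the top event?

No

Counterfactual: set "#1 steering pump fails" to occurred.
Port system fails [OR]: South rudder actuator is down=not, C autopilot interface stuck=not → no input occurs → does not occur.
NFU path down [OR]: Redundant helm transmitter stuck=not, Port system fails=not → no input occurs → does not occur.
Followup chain lost [AND]: B feedback unit offline=occurs, Secondary tiller link stuck=occurs → all inputs occur → occurs.
Pump set lost [OR]: Followup amplifier stuck=not, #1 steering pump fails=occurs, Forward relief valve trips=occurs → at least one input occurs → occurs.
Ship steering unresponsive [AND]: NFU path down=not, Followup chain lost=occurs, Pump set lost=occurs → not all inputs occur → does not occur.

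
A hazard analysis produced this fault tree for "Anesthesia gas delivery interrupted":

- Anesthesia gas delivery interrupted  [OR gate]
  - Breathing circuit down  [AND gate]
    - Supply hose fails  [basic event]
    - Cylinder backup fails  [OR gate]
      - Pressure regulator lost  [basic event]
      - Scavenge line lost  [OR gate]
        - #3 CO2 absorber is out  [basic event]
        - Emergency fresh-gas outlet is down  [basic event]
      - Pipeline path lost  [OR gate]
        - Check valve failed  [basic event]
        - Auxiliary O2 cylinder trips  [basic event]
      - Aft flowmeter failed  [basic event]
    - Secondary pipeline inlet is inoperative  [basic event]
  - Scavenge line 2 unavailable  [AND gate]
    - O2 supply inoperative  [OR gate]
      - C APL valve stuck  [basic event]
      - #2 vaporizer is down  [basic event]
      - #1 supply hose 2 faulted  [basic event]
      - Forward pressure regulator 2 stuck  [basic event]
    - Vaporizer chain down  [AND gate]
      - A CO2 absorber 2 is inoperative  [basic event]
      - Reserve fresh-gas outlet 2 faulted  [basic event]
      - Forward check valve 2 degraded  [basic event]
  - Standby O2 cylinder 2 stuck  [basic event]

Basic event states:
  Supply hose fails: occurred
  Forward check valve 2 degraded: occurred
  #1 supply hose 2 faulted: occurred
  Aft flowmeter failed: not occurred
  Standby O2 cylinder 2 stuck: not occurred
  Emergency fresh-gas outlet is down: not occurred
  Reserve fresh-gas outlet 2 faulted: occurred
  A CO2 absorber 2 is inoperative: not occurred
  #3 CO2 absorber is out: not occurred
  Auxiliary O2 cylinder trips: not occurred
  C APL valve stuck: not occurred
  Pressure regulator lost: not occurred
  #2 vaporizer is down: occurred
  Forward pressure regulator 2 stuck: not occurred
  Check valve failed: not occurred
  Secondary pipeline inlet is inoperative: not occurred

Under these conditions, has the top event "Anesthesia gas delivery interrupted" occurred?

No

Scavenge line lost [OR]: #3 CO2 absorber is out=not, Emergency fresh-gas outlet is down=not → no input occurs → does not occur.
Pipeline path lost [OR]: Check valve failed=not, Auxiliary O2 cylinder trips=not → no input occurs → does not occur.
Cylinder backup fails [OR]: Pressure regulator lost=not, Scavenge line lost=not, Pipeline path lost=not, Aft flowmeter failed=not → no input occurs → does not occur.
Breathing circuit down [AND]: Supply hose fails=occurs, Cylinder backup fails=not, Secondary pipeline inlet is inoperative=not → not all inputs occur → does not occur.
O2 supply inoperative [OR]: C APL valve stuck=not, #2 vaporizer is down=occurs, #1 supply hose 2 faulted=occurs, Forward pressure regulator 2 stuck=not → at least one input occurs → occurs.
Vaporizer chain down [AND]: A CO2 absorber 2 is inoperative=not, Reserve fresh-gas outlet 2 faulted=occurs, Forward check valve 2 degraded=occurs → not all inputs occur → does not occur.
Scavenge line 2 unavailable [AND]: O2 supply inoperative=occurs, Vaporizer chain down=not → not all inputs occur → does not occur.
Anesthesia gas delivery interrupted [OR]: Breathing circuit down=not, Scavenge line 2 unavailable=not, Standby O2 cylinder 2 stuck=not → no input occurs → does not occur.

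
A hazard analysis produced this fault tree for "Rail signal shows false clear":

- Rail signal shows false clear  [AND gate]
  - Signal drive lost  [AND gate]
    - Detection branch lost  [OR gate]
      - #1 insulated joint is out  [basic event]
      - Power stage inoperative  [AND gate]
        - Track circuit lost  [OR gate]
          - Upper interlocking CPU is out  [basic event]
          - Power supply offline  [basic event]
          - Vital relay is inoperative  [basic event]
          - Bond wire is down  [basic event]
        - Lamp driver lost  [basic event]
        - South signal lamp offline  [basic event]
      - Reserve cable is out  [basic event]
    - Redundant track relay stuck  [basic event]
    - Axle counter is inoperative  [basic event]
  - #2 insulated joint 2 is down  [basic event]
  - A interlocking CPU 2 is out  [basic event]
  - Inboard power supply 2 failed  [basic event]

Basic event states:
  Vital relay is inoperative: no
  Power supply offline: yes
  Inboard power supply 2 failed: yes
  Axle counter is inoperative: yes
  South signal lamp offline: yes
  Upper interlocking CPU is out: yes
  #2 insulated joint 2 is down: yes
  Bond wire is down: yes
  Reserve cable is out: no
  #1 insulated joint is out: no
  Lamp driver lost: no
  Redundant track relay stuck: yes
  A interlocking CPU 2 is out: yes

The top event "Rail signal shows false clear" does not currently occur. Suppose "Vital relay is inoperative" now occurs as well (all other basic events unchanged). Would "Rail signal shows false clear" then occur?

No

Counterfactual: set "Vital relay is inoperative" to occurred.
Track circuit lost [OR]: Upper interlocking CPU is out=occurs, Power supply offline=occurs, Vital relay is inoperative=occurs, Bond wire is down=occurs → at least one input occurs → occurs.
Power stage inoperative [AND]: Track circuit lost=occurs, Lamp driver lost=not, South signal lamp offline=occurs → not all inputs occur → does not occur.
Detection branch lost [OR]: #1 insulated joint is out=not, Power stage inoperative=not, Reserve cable is out=not → no input occurs → does not occur.
Signal drive lost [AND]: Detection branch lost=not, Redundant track relay stuck=occurs, Axle counter is inoperative=occurs → not all inputs occur → does not occur.
Rail signal shows false clear [AND]: Signal drive lost=not, #2 insulated joint 2 is down=occurs, A interlocking CPU 2 is out=occurs, Inboard power supply 2 failed=occurs → not all inputs occur → does not occur.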